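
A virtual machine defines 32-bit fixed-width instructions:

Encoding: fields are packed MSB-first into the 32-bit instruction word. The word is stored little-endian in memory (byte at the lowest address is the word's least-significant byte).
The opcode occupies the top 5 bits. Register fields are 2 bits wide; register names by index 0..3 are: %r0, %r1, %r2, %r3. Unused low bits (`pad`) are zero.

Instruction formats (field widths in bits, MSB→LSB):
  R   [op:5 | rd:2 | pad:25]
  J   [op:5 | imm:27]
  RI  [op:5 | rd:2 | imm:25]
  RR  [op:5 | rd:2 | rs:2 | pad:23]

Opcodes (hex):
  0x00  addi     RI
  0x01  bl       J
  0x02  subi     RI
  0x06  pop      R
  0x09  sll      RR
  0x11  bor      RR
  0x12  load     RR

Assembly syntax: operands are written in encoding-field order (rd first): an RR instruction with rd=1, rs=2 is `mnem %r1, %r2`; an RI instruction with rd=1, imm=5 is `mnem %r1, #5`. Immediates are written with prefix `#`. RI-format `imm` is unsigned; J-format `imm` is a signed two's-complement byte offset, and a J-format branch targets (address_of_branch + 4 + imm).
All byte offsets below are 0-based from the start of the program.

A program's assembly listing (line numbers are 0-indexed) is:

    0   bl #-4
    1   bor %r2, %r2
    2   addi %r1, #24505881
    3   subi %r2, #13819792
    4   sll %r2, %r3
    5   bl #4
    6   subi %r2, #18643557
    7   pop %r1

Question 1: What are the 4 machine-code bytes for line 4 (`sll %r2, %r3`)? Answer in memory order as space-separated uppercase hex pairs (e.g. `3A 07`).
L4: sll op=0x9:5|rd=2:2|rs=3:2|pad=0:23 ⇒ 0x4d800000 ⇒ little 00 00 80 4d

00 00 80 4D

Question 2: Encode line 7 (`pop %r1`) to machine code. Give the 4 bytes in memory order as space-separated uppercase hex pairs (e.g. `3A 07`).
line 7 (pop): pack op=0x6:5|rd=1:2|pad=0:25 = 0x32000000; little→ 00 00 00 32

00 00 00 32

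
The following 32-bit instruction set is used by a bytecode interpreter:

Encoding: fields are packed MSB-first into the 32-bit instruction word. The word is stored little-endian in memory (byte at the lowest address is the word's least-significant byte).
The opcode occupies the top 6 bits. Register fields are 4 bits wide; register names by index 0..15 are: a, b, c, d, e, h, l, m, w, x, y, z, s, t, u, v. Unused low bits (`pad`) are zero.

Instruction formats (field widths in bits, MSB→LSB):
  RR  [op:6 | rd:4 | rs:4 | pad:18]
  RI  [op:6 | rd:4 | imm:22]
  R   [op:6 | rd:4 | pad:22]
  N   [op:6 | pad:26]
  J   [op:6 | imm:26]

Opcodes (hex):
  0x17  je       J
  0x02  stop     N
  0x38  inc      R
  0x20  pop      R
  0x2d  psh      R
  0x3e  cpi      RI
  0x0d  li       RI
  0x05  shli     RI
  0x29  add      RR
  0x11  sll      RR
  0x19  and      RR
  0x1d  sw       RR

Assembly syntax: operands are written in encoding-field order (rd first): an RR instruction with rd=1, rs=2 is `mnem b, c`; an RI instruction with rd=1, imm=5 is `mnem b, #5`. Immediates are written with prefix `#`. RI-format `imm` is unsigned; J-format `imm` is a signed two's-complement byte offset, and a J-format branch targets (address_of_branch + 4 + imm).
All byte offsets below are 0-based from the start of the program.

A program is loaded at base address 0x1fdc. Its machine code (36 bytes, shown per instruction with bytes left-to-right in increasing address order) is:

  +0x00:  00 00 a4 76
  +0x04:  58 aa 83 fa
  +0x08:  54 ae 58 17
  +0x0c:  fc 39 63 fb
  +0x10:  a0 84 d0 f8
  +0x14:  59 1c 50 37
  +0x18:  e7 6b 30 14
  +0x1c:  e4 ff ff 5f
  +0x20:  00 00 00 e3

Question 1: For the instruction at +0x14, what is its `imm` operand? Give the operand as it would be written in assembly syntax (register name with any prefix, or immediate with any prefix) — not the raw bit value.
#1055833

[14] 59 1c 50 37 → 0x37501c59
  top 6b → 0xd → li [RI]
  [25:22] rd=13 = t
  [21:0] imm=1055833 = #1055833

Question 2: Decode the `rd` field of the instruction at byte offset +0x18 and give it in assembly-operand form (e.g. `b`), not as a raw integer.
@+18  little-endian(e7 6b 30 14) = 0x14306be7
  top 6b → 0x5 → shli [RI]
  [25:22] rd=0 = a
  [21:0] imm=3173351 = #3173351

a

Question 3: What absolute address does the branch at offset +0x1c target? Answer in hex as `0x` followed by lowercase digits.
+0x1c: e4 ff ff 5f ⇒ word 0x5fffffe4 (little)
  top 6b → 0x17 → je [J]
  [25:0] imm=67108836 (s26→-28) = #-28
  target = base 0x1fdc + off 0x1c + 4 + imm -28 = 0x1fe0

0x1fe0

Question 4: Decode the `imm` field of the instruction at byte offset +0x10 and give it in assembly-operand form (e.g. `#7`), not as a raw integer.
#1082528

+0x10: a0 84 d0 f8 ⇒ word 0xf8d084a0 (little)
  opcode bits[31:26]=0x3e: cpi/RI
  [25:22] rd=3 = d
  [21:0] imm=1082528 = #1082528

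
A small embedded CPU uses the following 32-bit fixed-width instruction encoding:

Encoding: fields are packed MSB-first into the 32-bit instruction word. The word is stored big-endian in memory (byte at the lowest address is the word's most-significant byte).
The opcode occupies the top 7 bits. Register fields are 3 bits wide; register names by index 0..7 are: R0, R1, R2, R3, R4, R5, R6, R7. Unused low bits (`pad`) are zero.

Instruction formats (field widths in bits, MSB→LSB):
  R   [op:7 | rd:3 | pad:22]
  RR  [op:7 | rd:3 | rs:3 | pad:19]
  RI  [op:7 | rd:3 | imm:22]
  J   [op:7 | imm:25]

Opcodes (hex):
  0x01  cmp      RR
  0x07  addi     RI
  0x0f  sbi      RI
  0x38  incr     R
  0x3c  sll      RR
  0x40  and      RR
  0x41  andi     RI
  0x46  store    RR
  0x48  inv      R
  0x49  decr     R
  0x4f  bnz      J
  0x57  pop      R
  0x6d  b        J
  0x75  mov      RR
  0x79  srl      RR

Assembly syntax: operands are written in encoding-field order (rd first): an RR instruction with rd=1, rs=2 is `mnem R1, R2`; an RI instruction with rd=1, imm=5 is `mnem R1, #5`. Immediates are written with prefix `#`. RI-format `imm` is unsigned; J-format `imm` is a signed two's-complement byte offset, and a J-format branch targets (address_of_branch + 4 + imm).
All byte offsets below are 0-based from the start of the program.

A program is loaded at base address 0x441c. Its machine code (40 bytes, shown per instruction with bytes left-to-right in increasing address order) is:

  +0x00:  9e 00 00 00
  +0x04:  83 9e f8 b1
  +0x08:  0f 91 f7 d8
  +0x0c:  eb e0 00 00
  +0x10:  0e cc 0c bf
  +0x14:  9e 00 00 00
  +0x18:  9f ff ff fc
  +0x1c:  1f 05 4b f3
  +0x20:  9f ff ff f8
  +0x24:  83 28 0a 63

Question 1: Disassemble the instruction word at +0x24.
off 0x24: read 83 28 0a 63 as big → 0x83280a63
  opcode bits[31:25]=0x41: andi/RI
  rd@[24:22]=0x4 ⇒ R4
  imm@[21:0]=0x280a63 ⇒ #2624099

andi R4, #2624099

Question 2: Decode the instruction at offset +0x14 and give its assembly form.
bnz #0

@+14  big-endian(9e 00 00 00) = 0x9e000000
  top 7b → 0x4f → bnz [J]
  imm@[24:0]=0x0 ⇒ #0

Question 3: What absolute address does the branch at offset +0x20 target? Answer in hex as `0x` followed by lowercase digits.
0x4438

off 0x20: read 9f ff ff f8 as big → 0x9ffffff8
  top 7b → 0x4f → bnz [J]
  imm: (w>>0)&0x1ffffff=0x1fffff8 (s25→-8) → #-8
  target = base 0x441c + off 0x20 + 4 + imm -8 = 0x4438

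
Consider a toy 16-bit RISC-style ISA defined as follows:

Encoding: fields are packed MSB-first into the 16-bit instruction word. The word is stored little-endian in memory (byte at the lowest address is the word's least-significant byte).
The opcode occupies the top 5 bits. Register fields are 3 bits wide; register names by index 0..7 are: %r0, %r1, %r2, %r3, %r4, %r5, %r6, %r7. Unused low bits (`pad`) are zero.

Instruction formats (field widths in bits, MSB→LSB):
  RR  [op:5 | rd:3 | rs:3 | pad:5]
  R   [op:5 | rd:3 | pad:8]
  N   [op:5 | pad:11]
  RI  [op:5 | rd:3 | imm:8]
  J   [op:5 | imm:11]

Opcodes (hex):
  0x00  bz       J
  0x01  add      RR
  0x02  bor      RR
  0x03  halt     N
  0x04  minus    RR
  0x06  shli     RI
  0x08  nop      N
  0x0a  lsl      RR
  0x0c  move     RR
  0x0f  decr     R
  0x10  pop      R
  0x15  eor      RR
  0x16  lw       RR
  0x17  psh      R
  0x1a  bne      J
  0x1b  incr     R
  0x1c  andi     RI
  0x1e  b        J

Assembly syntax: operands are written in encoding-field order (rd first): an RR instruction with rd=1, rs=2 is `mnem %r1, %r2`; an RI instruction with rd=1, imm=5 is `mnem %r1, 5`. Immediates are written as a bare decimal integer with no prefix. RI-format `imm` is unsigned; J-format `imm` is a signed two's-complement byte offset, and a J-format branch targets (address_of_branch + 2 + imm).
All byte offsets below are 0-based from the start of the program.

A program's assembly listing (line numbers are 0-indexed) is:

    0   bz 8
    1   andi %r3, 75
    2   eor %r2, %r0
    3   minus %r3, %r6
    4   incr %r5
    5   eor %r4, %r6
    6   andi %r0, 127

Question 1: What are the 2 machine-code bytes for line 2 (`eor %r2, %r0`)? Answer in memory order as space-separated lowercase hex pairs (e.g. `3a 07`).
2. eor fields op=0x15:5|rd=2:3|rs=0:3|pad=0:5 → word aa00h → 00 aa

00 aa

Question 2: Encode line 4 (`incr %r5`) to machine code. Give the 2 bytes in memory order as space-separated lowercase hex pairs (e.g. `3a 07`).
L4: incr op=0x1b:5|rd=5:3|pad=0:8 ⇒ 0xdd00 ⇒ little 00 dd

00 dd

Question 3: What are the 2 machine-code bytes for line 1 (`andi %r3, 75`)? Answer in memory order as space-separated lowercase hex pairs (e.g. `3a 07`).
line 1 (andi): pack op=0x1c:5|rd=3:3|imm=75:8 = 0xe34b; little→ 4b e3

4b e3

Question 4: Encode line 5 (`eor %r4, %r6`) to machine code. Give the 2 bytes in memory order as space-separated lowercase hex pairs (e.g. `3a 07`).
c0 ac

L5: eor op=0x15:5|rd=4:3|rs=6:3|pad=0:5 ⇒ 0xacc0 ⇒ little c0 ac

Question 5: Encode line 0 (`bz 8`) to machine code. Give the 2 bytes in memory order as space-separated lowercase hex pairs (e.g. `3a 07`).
L0: bz op=0x0:5|imm=8:11 ⇒ 0x0008 ⇒ little 08 00

08 00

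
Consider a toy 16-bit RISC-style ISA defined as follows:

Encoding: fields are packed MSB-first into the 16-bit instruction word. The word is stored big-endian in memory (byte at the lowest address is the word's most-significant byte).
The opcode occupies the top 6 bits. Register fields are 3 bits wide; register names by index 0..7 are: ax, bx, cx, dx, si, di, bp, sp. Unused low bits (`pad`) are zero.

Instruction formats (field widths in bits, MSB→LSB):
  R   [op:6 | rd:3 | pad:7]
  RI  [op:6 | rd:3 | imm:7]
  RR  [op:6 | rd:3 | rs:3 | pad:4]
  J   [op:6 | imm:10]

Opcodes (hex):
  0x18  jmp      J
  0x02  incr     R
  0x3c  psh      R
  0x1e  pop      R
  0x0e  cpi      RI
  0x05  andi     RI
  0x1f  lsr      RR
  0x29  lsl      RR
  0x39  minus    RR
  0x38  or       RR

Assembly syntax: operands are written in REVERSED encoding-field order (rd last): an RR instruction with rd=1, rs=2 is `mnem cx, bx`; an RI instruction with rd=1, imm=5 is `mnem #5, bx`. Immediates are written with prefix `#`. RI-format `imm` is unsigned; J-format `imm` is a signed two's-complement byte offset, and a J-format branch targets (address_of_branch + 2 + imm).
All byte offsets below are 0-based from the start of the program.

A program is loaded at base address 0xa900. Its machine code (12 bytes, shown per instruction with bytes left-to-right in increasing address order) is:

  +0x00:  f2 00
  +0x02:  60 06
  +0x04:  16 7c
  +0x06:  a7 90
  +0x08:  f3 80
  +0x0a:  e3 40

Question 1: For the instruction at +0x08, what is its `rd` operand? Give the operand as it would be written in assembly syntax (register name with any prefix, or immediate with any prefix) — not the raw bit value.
sp

off 0x08: read f3 80 as big → 0xf380
  opcode bits[15:10]=0x3c: psh/R
  rd: (w>>7)&0x7=0x7 → sp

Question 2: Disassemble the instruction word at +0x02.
off 0x02: read 60 06 as big → 0x6006
  op=0x6006>>10=0x18 ⇒ jmp (J)
  imm@[9:0]=0x6 ⇒ #6

jmp #6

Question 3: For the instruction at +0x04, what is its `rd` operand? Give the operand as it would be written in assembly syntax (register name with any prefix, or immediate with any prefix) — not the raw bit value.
off 0x04: read 16 7c as big → 0x167c
  top 6b → 0x5 → andi [RI]
  [9:7] rd=4 = si
  [6:0] imm=124 = #124

si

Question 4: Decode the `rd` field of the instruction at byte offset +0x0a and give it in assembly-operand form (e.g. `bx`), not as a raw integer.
bp

@+0a  big-endian(e3 40) = 0xe340
  op=0xe340>>10=0x38 ⇒ or (RR)
  rd@[9:7]=0x6 ⇒ bp
  rs@[6:4]=0x4 ⇒ si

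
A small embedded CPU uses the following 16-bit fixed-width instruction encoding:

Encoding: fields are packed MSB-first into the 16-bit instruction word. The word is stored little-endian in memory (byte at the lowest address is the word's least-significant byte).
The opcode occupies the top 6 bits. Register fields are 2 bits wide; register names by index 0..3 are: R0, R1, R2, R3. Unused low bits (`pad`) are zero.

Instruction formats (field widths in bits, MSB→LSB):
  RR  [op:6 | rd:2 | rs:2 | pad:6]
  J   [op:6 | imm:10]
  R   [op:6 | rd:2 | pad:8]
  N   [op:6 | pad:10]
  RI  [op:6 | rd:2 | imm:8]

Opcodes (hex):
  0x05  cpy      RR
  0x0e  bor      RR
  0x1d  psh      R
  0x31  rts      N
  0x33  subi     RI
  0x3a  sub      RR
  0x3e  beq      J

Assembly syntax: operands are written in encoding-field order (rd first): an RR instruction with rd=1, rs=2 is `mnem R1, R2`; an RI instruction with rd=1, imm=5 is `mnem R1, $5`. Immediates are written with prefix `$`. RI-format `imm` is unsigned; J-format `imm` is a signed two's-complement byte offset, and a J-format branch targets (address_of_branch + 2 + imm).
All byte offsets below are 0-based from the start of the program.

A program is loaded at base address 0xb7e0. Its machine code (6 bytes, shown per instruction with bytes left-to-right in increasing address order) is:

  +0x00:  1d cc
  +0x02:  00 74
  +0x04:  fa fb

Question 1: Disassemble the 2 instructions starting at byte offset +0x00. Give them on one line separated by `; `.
[00] 1d cc → 0xcc1d
  top 6b → 0x33 → subi [RI]
  rd@[9:8]=0x0 ⇒ R0
  imm@[7:0]=0x1d ⇒ $29
[02] 00 74 → 0x7400
  top 6b → 0x1d → psh [R]
  rd@[9:8]=0x0 ⇒ R0

subi R0, $29; psh R0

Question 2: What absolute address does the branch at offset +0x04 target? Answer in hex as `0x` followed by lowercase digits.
+0x04: fa fb ⇒ word 0xfbfa (little)
  op=0xfbfa>>10=0x3e ⇒ beq (J)
  imm@[9:0]=0x3fa (s10→-6) ⇒ $-6
  target = base 0xb7e0 + off 0x04 + 2 + imm -6 = 0xb7e0

0xb7e0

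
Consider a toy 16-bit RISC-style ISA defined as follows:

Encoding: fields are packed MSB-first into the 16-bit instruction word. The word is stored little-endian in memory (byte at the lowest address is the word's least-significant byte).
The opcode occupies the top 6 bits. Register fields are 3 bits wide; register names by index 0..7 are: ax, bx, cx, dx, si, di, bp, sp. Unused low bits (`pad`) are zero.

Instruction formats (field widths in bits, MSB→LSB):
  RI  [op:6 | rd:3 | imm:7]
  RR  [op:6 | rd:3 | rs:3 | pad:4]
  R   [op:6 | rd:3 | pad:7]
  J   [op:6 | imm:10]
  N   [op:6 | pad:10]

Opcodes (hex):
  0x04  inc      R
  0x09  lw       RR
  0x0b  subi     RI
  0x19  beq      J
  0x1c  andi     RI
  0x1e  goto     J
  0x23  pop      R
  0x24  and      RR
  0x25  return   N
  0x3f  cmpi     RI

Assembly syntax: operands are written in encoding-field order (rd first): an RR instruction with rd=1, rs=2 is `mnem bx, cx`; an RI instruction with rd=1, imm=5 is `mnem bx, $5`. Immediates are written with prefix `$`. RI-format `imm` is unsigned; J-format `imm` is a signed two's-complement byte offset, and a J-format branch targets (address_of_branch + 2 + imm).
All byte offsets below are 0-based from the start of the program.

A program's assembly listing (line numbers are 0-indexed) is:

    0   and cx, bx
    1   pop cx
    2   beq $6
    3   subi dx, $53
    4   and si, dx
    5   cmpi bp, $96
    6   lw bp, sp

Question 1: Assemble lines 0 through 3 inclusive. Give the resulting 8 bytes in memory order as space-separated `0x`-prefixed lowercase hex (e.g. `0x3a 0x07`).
0x10 0x91 0x00 0x8d 0x06 0x64 0xb5 0x2d

L0: and op=0x24:6|rd=2:3|rs=1:3|pad=0:4 ⇒ 0x9110 ⇒ little 10 91
L1: pop op=0x23:6|rd=2:3|pad=0:7 ⇒ 0x8d00 ⇒ little 00 8d
L2: beq op=0x19:6|imm=6:10 ⇒ 0x6406 ⇒ little 06 64
L3: subi op=0xb:6|rd=3:3|imm=53:7 ⇒ 0x2db5 ⇒ little b5 2d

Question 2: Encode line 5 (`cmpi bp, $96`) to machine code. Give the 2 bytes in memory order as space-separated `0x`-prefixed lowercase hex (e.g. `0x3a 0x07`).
L5: cmpi op=0x3f:6|rd=6:3|imm=96:7 ⇒ 0xff60 ⇒ little 60 ff

0x60 0xff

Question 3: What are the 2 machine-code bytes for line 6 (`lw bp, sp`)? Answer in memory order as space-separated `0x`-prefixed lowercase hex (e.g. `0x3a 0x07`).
L6: lw op=0x9:6|rd=6:3|rs=7:3|pad=0:4 ⇒ 0x2770 ⇒ little 70 27

0x70 0x27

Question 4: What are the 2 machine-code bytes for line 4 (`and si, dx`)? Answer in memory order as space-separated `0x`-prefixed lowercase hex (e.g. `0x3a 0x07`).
line 4 (and): pack op=0x24:6|rd=4:3|rs=3:3|pad=0:4 = 0x9230; little→ 30 92

0x30 0x92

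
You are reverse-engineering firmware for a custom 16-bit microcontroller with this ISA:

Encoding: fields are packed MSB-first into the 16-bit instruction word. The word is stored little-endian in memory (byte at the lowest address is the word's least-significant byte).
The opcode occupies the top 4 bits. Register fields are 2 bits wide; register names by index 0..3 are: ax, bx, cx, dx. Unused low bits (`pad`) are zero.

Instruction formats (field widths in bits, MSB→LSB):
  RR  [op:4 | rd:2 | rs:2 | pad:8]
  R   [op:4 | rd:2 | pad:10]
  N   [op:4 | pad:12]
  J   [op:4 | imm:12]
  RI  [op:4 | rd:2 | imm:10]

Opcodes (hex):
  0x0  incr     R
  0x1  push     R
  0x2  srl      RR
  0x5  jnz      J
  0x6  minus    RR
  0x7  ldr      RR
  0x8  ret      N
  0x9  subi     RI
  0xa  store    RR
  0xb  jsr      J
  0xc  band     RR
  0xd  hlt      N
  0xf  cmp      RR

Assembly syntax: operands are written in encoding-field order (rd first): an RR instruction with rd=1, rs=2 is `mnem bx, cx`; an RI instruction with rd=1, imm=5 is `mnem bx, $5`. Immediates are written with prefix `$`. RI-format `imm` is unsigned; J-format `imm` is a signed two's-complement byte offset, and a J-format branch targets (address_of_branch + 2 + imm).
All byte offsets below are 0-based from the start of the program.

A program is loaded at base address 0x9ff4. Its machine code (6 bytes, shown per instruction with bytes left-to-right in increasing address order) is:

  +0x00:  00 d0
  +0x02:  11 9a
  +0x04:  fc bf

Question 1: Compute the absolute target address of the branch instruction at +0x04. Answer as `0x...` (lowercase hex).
@+04  little-endian(fc bf) = 0xbffc
  top 4b → 0xb → jsr [J]
  imm@[11:0]=0xffc (s12→-4) ⇒ $-4
  target = base 0x9ff4 + off 0x04 + 2 + imm -4 = 0x9ff6

0x9ff6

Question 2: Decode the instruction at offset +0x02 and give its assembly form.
off 0x02: read 11 9a as little → 0x9a11
  op=0x9a11>>12=0x9 ⇒ subi (RI)
  rd@[11:10]=0x2 ⇒ cx
  imm@[9:0]=0x211 ⇒ $529

subi cx, $529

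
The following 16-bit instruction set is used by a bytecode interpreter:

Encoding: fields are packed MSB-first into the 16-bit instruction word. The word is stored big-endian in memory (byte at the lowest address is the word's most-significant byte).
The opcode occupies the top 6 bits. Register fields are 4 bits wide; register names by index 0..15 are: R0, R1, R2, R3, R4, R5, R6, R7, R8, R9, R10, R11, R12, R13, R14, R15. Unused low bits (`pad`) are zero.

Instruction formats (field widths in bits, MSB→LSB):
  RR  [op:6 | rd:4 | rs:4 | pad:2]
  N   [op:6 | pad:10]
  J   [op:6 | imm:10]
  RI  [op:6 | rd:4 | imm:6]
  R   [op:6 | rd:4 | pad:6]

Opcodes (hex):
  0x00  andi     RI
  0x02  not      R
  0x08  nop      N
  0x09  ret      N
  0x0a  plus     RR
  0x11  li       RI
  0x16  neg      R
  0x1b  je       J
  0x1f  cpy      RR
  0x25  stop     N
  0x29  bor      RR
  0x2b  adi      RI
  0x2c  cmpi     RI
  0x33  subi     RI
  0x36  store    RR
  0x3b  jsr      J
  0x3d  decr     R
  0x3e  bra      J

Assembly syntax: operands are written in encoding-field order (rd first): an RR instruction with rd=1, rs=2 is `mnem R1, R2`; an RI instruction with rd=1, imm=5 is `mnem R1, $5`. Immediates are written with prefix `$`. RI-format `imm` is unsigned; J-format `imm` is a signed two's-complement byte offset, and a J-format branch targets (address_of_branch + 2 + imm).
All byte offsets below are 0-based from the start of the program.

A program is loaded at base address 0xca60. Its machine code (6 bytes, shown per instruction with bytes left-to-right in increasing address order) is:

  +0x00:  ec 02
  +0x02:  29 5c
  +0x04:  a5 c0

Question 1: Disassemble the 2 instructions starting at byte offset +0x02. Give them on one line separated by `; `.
@+02  big-endian(29 5c) = 0x295c
  top 6b → 0xa → plus [RR]
  [9:6] rd=5 = R5
  [5:2] rs=7 = R7
@+04  big-endian(a5 c0) = 0xa5c0
  top 6b → 0x29 → bor [RR]
  [9:6] rd=7 = R7
  [5:2] rs=0 = R0

plus R5, R7; bor R7, R0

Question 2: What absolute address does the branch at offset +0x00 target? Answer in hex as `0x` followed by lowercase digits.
@+00  big-endian(ec 02) = 0xec02
  top 6b → 0x3b → jsr [J]
  [9:0] imm=2 = $2
  target = base 0xca60 + off 0x00 + 2 + imm 2 = 0xca64

0xca64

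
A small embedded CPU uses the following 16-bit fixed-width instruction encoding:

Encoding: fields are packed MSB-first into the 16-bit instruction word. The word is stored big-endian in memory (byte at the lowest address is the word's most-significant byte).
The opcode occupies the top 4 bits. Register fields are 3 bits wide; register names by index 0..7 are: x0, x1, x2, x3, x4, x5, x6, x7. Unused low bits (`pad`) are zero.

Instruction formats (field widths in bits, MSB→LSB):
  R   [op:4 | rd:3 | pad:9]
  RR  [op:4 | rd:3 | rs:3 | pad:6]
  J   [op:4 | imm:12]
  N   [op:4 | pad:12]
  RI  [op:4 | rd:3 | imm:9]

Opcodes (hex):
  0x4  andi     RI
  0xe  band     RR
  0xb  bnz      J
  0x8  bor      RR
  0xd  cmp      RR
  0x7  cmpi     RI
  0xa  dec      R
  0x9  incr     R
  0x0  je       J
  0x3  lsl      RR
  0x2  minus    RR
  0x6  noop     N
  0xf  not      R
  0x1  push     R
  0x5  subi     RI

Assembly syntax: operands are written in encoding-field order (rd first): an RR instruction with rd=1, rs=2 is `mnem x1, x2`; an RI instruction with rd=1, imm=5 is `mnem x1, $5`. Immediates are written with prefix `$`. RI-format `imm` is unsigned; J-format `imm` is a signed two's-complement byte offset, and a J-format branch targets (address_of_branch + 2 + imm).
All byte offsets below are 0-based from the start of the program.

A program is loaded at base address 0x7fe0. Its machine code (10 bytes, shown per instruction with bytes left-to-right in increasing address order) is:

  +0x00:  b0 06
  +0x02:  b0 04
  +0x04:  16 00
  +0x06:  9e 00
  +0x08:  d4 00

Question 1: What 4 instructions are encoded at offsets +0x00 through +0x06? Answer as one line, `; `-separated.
off 0x00: read b0 06 as big → 0xb006
  op=0xb006>>12=0xb ⇒ bnz (J)
  imm@[11:0]=0x6 ⇒ $6
off 0x02: read b0 04 as big → 0xb004
  op=0xb004>>12=0xb ⇒ bnz (J)
  imm@[11:0]=0x4 ⇒ $4
off 0x04: read 16 00 as big → 0x1600
  op=0x1600>>12=0x1 ⇒ push (R)
  rd@[11:9]=0x3 ⇒ x3
off 0x06: read 9e 00 as big → 0x9e00
  op=0x9e00>>12=0x9 ⇒ incr (R)
  rd@[11:9]=0x7 ⇒ x7

bnz $6; bnz $4; push x3; incr x7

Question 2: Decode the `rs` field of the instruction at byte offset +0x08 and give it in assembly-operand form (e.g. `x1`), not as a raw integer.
+0x08: d4 00 ⇒ word 0xd400 (big)
  op=0xd400>>12=0xd ⇒ cmp (RR)
  [11:9] rd=2 = x2
  [8:6] rs=0 = x0

x0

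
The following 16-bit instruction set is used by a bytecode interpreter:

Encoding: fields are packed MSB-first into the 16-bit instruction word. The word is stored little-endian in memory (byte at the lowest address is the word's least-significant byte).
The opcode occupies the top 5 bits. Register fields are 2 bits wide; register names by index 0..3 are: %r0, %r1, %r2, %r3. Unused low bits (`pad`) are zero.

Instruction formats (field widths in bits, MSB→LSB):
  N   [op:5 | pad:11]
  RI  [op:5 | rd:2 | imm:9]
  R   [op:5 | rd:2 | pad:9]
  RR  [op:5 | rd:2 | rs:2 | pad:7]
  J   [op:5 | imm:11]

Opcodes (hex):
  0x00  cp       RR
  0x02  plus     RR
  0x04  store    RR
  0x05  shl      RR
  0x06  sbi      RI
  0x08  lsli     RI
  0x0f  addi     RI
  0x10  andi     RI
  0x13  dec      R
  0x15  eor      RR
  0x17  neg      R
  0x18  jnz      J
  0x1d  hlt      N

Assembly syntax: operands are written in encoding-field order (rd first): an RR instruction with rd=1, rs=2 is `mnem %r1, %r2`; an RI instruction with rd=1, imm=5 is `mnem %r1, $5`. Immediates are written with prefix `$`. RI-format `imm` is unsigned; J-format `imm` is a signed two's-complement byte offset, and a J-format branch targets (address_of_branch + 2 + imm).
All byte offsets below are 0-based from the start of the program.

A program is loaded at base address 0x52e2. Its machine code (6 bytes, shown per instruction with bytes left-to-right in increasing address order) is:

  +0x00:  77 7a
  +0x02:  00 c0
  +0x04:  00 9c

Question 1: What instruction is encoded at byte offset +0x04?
+0x04: 00 9c ⇒ word 0x9c00 (little)
  opcode bits[15:11]=0x13: dec/R
  rd@[10:9]=0x2 ⇒ %r2

dec %r2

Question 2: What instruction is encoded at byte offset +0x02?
jnz $0

off 0x02: read 00 c0 as little → 0xc000
  opcode bits[15:11]=0x18: jnz/J
  [10:0] imm=0 = $0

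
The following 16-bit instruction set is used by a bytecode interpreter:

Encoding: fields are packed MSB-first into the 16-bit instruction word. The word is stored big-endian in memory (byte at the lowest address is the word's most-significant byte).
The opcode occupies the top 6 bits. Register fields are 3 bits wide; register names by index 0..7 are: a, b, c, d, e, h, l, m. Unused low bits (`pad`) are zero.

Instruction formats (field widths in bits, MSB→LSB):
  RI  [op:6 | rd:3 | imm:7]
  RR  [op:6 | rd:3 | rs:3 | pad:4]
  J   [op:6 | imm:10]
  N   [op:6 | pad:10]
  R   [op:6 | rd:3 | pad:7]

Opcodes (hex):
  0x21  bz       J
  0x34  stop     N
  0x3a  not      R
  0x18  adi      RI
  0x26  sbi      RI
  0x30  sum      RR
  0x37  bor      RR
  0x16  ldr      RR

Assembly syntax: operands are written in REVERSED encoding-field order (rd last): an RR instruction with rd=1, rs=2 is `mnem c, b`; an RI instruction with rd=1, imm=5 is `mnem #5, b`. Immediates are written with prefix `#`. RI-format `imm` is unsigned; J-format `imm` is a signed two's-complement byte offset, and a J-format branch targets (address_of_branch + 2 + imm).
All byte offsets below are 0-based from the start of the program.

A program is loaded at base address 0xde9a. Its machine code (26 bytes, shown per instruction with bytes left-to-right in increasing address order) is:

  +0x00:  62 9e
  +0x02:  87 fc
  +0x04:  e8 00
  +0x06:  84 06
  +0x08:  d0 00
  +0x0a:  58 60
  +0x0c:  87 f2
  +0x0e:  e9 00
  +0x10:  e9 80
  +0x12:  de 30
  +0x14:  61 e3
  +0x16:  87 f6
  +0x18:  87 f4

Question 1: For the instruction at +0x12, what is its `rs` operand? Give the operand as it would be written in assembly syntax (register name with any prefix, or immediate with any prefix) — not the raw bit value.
off 0x12: read de 30 as big → 0xde30
  top 6b → 0x37 → bor [RR]
  [9:7] rd=4 = e
  [6:4] rs=3 = d

d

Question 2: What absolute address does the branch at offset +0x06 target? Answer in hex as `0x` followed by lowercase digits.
0xdea8

[06] 84 06 → 0x8406
  top 6b → 0x21 → bz [J]
  imm: (w>>0)&0x3ff=0x6 → #6
  target = base 0xde9a + off 0x06 + 2 + imm 6 = 0xdea8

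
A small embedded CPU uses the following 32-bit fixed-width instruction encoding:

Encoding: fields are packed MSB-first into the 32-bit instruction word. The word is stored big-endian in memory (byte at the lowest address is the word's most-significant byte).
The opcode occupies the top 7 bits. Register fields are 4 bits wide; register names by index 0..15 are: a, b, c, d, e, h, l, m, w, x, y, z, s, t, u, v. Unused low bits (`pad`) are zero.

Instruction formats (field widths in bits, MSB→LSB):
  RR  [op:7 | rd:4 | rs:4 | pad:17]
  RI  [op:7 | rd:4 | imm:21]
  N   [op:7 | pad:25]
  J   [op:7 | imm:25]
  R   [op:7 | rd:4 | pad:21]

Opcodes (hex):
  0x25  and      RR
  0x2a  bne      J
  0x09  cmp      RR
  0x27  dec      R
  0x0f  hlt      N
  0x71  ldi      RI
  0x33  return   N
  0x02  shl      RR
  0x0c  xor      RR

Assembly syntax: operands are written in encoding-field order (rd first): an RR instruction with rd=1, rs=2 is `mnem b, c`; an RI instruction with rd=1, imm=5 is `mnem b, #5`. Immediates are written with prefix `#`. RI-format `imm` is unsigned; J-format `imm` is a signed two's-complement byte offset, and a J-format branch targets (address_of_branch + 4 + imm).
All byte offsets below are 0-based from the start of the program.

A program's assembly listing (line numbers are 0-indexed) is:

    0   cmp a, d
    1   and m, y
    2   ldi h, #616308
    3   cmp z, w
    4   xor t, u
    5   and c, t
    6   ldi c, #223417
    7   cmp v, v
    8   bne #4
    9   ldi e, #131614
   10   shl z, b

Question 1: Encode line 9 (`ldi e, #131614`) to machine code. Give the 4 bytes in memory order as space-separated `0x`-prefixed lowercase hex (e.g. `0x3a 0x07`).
0xe2 0x82 0x02 0x1e

9. ldi fields op=0x71:7|rd=4:4|imm=131614:21 → word e282021eh → e2 82 02 1e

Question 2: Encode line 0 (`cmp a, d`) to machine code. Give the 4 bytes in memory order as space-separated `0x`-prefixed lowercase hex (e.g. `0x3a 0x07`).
L0: cmp op=0x9:7|rd=0:4|rs=3:4|pad=0:17 ⇒ 0x12060000 ⇒ big 12 06 00 00

0x12 0x06 0x00 0x00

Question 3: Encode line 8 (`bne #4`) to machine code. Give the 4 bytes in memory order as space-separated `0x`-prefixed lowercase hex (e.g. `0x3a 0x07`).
L8: bne op=0x2a:7|imm=4:25 ⇒ 0x54000004 ⇒ big 54 00 00 04

0x54 0x00 0x00 0x04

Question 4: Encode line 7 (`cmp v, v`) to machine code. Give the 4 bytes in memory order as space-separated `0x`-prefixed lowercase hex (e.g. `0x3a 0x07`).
0x13 0xfe 0x00 0x00

7. cmp fields op=0x9:7|rd=15:4|rs=15:4|pad=0:17 → word 13fe0000h → 13 fe 00 00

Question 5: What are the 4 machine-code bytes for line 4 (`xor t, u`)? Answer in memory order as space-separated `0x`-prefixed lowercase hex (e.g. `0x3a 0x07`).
0x19 0xbc 0x00 0x00

line 4 (xor): pack op=0xc:7|rd=13:4|rs=14:4|pad=0:17 = 0x19bc0000; big→ 19 bc 00 00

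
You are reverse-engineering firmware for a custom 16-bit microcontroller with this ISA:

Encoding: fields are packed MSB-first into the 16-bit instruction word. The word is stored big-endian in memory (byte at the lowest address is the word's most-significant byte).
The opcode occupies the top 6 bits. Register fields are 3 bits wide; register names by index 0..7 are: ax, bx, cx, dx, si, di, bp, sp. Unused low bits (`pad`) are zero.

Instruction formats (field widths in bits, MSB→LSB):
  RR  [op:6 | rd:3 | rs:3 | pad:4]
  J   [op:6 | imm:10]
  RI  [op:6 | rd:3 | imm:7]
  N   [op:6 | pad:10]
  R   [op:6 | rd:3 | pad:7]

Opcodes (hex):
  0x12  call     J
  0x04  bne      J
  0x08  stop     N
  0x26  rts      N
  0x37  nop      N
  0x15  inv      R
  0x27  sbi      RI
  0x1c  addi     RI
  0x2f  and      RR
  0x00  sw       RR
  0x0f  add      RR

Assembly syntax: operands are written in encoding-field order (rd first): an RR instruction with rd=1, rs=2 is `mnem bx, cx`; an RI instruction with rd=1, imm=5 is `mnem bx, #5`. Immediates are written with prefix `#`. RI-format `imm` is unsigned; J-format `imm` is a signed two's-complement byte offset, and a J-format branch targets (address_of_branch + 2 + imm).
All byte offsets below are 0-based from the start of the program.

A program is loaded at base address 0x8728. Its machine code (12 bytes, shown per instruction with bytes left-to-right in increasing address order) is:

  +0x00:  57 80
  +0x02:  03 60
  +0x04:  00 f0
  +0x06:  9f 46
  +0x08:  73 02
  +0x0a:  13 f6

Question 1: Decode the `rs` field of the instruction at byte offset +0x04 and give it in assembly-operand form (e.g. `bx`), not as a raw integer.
[04] 00 f0 → 0x00f0
  top 6b → 0x0 → sw [RR]
  rd@[9:7]=0x1 ⇒ bx
  rs@[6:4]=0x7 ⇒ sp

sp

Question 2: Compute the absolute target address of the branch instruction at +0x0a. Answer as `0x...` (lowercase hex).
[0a] 13 f6 → 0x13f6
  top 6b → 0x4 → bne [J]
  imm: (w>>0)&0x3ff=0x3f6 (s10→-10) → #-10
  target = base 0x8728 + off 0x0a + 2 + imm -10 = 0x872a

0x872a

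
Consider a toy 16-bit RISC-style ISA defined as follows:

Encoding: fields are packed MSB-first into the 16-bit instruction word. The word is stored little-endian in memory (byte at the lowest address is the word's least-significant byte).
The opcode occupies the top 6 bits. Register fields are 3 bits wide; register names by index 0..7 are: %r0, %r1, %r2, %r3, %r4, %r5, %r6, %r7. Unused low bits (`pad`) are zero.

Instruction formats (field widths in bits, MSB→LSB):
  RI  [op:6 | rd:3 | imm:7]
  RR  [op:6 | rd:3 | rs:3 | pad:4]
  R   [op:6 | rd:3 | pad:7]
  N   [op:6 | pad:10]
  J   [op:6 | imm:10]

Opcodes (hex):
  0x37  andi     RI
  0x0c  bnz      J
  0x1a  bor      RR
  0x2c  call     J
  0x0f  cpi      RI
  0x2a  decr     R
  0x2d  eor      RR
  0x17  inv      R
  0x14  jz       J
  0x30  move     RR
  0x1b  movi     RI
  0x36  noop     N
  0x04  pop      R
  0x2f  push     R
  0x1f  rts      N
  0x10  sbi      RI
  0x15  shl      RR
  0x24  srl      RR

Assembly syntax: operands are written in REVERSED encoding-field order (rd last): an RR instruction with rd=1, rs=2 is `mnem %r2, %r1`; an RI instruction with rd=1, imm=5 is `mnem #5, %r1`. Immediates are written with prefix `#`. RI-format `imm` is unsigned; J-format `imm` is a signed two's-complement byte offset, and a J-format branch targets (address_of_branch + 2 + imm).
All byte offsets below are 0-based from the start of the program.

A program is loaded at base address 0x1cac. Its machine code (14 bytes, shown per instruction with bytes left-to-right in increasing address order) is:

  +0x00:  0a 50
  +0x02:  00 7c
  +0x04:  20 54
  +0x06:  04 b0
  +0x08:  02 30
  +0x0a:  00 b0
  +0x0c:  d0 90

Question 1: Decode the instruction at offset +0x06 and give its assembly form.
call #4

off 0x06: read 04 b0 as little → 0xb004
  op=0xb004>>10=0x2c ⇒ call (J)
  imm@[9:0]=0x4 ⇒ #4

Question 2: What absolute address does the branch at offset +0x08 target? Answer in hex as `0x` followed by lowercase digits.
0x1cb8

@+08  little-endian(02 30) = 0x3002
  op=0x3002>>10=0xc ⇒ bnz (J)
  imm: (w>>0)&0x3ff=0x2 → #2
  target = base 0x1cac + off 0x08 + 2 + imm 2 = 0x1cb8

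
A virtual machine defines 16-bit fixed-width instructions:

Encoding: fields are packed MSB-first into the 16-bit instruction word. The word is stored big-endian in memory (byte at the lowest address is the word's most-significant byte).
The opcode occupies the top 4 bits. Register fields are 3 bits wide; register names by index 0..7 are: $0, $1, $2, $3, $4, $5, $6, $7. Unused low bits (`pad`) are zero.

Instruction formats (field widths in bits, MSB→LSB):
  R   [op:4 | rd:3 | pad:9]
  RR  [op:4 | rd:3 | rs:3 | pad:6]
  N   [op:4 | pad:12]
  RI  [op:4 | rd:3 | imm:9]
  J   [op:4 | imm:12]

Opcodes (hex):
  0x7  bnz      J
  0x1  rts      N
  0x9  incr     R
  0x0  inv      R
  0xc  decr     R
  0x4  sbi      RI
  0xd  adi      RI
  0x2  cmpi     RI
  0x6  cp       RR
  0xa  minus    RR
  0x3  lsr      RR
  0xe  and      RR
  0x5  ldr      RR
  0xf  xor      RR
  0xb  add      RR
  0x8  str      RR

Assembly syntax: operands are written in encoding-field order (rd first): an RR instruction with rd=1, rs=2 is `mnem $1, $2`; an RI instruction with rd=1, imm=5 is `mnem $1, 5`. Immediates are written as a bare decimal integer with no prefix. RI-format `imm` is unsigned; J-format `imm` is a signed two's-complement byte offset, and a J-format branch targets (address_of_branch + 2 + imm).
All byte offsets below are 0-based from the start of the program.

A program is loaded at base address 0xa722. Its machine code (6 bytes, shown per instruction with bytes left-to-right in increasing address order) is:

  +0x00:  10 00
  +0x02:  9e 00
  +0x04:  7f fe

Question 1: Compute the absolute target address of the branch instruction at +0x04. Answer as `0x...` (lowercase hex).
0xa726

@+04  big-endian(7f fe) = 0x7ffe
  opcode bits[15:12]=0x7: bnz/J
  [11:0] imm=4094 (s12→-2) = -2
  target = base 0xa722 + off 0x04 + 2 + imm -2 = 0xa726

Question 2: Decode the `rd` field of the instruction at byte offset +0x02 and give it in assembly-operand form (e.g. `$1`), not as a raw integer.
$7

@+02  big-endian(9e 00) = 0x9e00
  opcode bits[15:12]=0x9: incr/R
  rd: (w>>9)&0x7=0x7 → $7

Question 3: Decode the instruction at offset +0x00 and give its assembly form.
off 0x00: read 10 00 as big → 0x1000
  top 4b → 0x1 → rts [N]

rts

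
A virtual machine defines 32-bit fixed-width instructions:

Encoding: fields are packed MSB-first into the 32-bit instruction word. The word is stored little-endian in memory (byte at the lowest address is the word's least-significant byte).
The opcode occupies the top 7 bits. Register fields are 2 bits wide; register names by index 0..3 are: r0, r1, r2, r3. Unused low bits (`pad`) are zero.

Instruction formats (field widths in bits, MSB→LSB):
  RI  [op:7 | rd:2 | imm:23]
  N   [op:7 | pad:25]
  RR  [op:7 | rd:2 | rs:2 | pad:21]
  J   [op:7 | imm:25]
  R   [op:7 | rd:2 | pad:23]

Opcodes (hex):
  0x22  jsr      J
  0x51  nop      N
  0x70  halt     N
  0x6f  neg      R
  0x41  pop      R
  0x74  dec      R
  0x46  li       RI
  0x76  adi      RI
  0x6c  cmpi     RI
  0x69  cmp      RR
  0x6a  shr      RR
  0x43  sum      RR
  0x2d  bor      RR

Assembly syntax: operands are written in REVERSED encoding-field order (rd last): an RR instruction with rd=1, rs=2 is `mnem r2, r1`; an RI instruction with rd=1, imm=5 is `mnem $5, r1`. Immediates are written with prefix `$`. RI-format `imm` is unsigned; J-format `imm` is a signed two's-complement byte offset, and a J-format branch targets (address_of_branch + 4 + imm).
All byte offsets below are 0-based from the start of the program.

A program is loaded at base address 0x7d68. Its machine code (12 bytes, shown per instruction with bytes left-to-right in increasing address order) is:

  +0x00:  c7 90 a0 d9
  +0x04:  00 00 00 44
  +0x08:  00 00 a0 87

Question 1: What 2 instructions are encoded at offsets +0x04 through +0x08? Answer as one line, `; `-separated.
jsr $0; sum r1, r3

+0x04: 00 00 00 44 ⇒ word 0x44000000 (little)
  op=0x44000000>>25=0x22 ⇒ jsr (J)
  imm: (w>>0)&0x1ffffff=0x0 → $0
+0x08: 00 00 a0 87 ⇒ word 0x87a00000 (little)
  op=0x87a00000>>25=0x43 ⇒ sum (RR)
  rd: (w>>23)&0x3=0x3 → r3
  rs: (w>>21)&0x3=0x1 → r1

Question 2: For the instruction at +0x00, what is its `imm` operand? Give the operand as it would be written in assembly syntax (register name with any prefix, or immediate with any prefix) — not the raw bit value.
@+00  little-endian(c7 90 a0 d9) = 0xd9a090c7
  top 7b → 0x6c → cmpi [RI]
  [24:23] rd=3 = r3
  [22:0] imm=2134215 = $2134215

$2134215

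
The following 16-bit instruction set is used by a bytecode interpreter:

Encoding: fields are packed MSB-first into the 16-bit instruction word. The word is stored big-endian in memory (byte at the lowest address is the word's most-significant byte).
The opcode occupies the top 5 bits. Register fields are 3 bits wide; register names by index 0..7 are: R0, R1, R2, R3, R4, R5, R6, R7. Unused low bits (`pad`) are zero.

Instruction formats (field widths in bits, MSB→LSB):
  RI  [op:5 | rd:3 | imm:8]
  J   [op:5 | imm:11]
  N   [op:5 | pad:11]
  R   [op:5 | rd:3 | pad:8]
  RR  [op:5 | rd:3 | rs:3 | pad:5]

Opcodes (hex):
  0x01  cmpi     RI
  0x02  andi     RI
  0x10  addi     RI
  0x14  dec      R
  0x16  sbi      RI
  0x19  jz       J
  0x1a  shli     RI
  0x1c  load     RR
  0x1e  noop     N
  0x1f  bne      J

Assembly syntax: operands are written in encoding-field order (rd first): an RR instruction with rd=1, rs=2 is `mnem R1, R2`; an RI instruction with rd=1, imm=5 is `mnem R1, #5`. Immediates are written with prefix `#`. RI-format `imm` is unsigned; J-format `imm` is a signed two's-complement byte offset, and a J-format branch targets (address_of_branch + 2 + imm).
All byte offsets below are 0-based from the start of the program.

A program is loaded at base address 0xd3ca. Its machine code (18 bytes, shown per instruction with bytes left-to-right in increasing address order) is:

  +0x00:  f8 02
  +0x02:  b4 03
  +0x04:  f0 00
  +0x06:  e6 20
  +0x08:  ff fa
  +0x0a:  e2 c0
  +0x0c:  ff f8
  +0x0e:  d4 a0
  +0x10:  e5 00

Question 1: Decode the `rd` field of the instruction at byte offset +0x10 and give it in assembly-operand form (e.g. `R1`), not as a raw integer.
@+10  big-endian(e5 00) = 0xe500
  top 5b → 0x1c → load [RR]
  rd@[10:8]=0x5 ⇒ R5
  rs@[7:5]=0x0 ⇒ R0

R5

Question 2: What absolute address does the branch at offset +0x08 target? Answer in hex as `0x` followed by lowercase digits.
0xd3ce

off 0x08: read ff fa as big → 0xfffa
  top 5b → 0x1f → bne [J]
  imm: (w>>0)&0x7ff=0x7fa (s11→-6) → #-6
  target = base 0xd3ca + off 0x08 + 2 + imm -6 = 0xd3ce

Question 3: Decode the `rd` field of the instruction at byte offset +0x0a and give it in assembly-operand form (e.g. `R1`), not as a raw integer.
R2

off 0x0a: read e2 c0 as big → 0xe2c0
  op=0xe2c0>>11=0x1c ⇒ load (RR)
  [10:8] rd=2 = R2
  [7:5] rs=6 = R6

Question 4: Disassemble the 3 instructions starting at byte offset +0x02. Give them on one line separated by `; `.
sbi R4, #3; noop; load R6, R1

@+02  big-endian(b4 03) = 0xb403
  top 5b → 0x16 → sbi [RI]
  rd: (w>>8)&0x7=0x4 → R4
  imm: (w>>0)&0xff=0x3 → #3
@+04  big-endian(f0 00) = 0xf000
  top 5b → 0x1e → noop [N]
@+06  big-endian(e6 20) = 0xe620
  top 5b → 0x1c → load [RR]
  rd: (w>>8)&0x7=0x6 → R6
  rs: (w>>5)&0x7=0x1 → R1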